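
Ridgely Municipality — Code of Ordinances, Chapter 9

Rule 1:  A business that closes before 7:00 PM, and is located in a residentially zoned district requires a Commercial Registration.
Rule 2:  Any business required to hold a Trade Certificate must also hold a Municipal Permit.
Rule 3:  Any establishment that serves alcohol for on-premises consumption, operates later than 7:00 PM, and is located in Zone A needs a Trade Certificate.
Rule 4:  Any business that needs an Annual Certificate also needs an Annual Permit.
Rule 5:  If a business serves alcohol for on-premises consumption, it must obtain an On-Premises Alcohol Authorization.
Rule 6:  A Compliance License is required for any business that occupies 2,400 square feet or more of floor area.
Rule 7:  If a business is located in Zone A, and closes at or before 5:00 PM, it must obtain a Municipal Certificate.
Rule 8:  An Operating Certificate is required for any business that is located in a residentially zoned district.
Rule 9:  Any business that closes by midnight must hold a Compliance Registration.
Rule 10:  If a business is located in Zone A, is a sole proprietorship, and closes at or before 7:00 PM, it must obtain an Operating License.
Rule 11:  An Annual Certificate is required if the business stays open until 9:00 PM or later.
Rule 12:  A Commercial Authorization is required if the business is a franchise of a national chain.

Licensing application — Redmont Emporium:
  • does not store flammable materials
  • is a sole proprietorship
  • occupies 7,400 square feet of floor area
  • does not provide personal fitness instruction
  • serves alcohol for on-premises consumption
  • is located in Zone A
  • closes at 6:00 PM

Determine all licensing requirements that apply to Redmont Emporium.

Compliance License, Compliance Registration, On-Premises Alcohol Authorization, Operating License

Rule 1: closes 6:00 PM, at/before 7:00 PM; is located in Zone A (not: is located in a residentially zoned district) → Commercial Registration not required.
Rule 2: Trade Certificate is not required → no effect.
Rule 3: serves alcohol for on-premises consumption; closes 6:00 PM, at/before 7:00 PM; is located in Zone A → Trade Certificate not required.
Rule 4: Annual Certificate is not required → no effect.
Rule 5: serves alcohol for on-premises consumption → On-Premises Alcohol Authorization required.
Rule 6: floor area 7,400 square feet ≥ 2,400 square feet → Compliance License required.
Rule 7: is located in Zone A; closes 6:00 PM, after 5:00 PM → Municipal Certificate not required.
Rule 8: is located in Zone A (not: is located in a residentially zoned district) → Operating Certificate not required.
Rule 9: closes 6:00 PM, at/before midnight → Compliance Registration required.
Rule 10: is located in Zone A; is a sole proprietorship; closes 6:00 PM, at/before 7:00 PM → Operating License required.
Rule 11: closes 6:00 PM, at/before 9:00 PM → Annual Certificate not required.
Rule 12: is a sole proprietorship (not: is a franchise of a national chain) → Commercial Authorization not required.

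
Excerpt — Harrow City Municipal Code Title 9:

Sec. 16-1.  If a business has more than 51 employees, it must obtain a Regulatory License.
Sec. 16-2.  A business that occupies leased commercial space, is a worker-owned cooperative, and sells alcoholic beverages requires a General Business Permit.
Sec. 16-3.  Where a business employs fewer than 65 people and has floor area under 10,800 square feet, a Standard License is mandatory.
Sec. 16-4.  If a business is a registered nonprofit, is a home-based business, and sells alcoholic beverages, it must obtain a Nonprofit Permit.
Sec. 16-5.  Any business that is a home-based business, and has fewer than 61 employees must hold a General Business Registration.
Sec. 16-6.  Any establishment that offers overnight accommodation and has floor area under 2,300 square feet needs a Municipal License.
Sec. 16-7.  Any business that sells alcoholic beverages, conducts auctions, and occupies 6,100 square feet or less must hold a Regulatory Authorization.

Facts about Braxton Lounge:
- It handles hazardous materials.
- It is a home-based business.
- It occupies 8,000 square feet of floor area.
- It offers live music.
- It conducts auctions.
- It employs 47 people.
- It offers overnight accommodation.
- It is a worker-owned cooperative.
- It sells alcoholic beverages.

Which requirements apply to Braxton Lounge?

Sec. 16-1. employees 47 ≤ 51 → Regulatory License not required.
Sec. 16-2. is a home-based business (not: occupies leased commercial space); is a worker-owned cooperative; sells alcoholic beverages → General Business Permit not required.
Sec. 16-3. employees 47 < 65; floor area 8,000 square feet < 10,800 square feet → Standard License required.
Sec. 16-4. is a worker-owned cooperative (not: is a registered nonprofit); is a home-based business; sells alcoholic beverages → Nonprofit Permit not required.
Sec. 16-5. is a home-based business; employees 47 < 61 → General Business Registration required.
Sec. 16-6. offers overnight accommodation; floor area 8,000 square feet ≥ 2,300 square feet → Municipal License not required.
Sec. 16-7. sells alcoholic beverages; conducts auctions; floor area 8,000 square feet > 6,100 square feet → Regulatory Authorization not required.

General Business Registration, Standard License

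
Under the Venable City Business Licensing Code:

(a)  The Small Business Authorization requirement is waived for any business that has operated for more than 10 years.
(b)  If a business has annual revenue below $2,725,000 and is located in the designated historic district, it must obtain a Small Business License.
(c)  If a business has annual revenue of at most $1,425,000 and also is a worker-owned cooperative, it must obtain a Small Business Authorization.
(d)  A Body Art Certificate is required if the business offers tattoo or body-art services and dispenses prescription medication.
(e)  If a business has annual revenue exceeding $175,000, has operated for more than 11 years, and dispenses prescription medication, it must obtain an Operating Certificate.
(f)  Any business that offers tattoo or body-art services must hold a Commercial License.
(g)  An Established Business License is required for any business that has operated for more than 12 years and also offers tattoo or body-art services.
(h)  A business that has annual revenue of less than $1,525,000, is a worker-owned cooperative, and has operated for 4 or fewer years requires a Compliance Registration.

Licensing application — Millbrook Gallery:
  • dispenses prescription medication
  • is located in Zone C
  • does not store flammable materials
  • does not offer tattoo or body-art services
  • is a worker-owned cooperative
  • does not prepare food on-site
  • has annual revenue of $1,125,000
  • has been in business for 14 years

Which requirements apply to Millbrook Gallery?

(a) years in business 14 > 10 → exempt from Small Business Authorization.
(b) revenue $1,125,000 < $2,725,000; is located in Zone C (not: is located in the designated historic district) → Small Business License not required.
(c) revenue $1,125,000 ≤ $1,425,000; is a worker-owned cooperative → Small Business Authorization required.
(d) does not offer tattoo or body-art services; dispenses prescription medication → Body Art Certificate not required.
(e) revenue $1,125,000 > $175,000; years in business 14 > 11; dispenses prescription medication → Operating Certificate required.
(f) does not offer tattoo or body-art services → Commercial License not required.
(g) years in business 14 > 12; does not offer tattoo or body-art services → Established Business License not required.
(h) revenue $1,125,000 < $1,525,000; is a worker-owned cooperative; years in business 14 > 4 → Compliance Registration not required.

Operating Certificate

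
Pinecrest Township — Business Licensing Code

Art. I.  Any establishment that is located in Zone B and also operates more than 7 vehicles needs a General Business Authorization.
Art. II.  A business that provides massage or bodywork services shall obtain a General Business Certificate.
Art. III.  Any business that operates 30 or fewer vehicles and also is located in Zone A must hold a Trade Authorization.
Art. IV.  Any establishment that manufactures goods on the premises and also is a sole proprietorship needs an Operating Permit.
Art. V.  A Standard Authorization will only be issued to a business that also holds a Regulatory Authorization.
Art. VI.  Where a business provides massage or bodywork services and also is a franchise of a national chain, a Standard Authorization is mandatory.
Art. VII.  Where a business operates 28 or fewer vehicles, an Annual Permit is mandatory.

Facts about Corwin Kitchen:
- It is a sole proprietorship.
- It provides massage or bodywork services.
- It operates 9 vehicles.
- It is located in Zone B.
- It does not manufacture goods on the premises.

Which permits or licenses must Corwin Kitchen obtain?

Art. I. is located in Zone B; vehicles 9 > 7 → General Business Authorization required.
Art. II. provides massage or bodywork services → General Business Certificate required.
Art. III. vehicles 9 ≤ 30; is located in Zone B (not: is located in Zone A) → Trade Authorization not required.
Art. IV. does not manufacture goods on the premises; is a sole proprietorship → Operating Permit not required.
Art. V. Standard Authorization is not required → no effect.
Art. VI. provides massage or bodywork services; is a sole proprietorship (not: is a franchise of a national chain) → Standard Authorization not required.
Art. VII. vehicles 9 ≤ 28 → Annual Permit required.

Annual Permit, General Business Authorization, General Business Certificate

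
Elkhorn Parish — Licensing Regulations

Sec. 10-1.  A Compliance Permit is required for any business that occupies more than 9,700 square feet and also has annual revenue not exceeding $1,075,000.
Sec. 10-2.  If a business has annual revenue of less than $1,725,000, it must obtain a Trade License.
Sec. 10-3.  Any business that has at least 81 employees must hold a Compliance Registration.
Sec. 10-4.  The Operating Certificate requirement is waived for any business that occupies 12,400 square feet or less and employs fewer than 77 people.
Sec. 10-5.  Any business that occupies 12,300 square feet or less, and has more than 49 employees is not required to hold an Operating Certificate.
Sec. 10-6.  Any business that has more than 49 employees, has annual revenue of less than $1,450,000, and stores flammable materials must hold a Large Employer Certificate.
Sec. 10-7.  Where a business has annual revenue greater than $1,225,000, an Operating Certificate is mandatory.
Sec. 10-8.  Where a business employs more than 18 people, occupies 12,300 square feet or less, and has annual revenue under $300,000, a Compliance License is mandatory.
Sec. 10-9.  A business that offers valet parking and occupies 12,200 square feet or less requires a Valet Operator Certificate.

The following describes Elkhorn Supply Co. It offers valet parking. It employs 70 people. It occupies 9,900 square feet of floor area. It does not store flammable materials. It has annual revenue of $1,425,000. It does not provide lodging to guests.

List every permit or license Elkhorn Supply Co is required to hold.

Trade License, Valet Operator Certificate

Sec. 10-1. floor area 9,900 square feet > 9,700 square feet; revenue $1,425,000 > $1,075,000 → Compliance Permit not required.
Sec. 10-2. revenue $1,425,000 < $1,725,000 → Trade License required.
Sec. 10-3. employees 70 < 81 → Compliance Registration not required.
Sec. 10-4. floor area 9,900 square feet ≤ 12,400 square feet; employees 70 < 77 → exempt from Operating Certificate.
Sec. 10-5. floor area 9,900 square feet ≤ 12,300 square feet; employees 70 > 49 → exempt from Operating Certificate.
Sec. 10-6. employees 70 > 49; revenue $1,425,000 < $1,450,000; does not store flammable materials → Large Employer Certificate not required.
Sec. 10-7. revenue $1,425,000 > $1,225,000 → Operating Certificate required.
Sec. 10-8. employees 70 > 18; floor area 9,900 square feet ≤ 12,300 square feet; revenue $1,425,000 ≥ $300,000 → Compliance License not required.
Sec. 10-9. offers valet parking; floor area 9,900 square feet ≤ 12,200 square feet → Valet Operator Certificate required.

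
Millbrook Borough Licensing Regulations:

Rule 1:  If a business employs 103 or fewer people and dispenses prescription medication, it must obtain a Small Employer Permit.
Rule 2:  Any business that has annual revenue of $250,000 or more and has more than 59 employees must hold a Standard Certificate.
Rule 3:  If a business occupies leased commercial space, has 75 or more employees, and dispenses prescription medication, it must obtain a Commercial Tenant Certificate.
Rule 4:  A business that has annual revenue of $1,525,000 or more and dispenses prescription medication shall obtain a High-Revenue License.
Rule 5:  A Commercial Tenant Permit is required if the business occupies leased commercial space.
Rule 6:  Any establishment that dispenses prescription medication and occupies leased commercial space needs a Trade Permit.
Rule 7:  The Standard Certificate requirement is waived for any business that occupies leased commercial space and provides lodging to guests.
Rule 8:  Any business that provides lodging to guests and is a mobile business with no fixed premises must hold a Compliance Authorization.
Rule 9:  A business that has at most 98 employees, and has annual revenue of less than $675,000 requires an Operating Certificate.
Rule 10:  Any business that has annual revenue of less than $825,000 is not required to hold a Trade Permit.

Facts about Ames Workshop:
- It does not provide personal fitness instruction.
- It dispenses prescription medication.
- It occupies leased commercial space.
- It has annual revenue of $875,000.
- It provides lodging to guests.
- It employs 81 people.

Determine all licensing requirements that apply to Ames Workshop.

Commercial Tenant Certificate, Commercial Tenant Permit, Small Employer Permit, Trade Permit

Rule 1: employees 81 ≤ 103; dispenses prescription medication → Small Employer Permit required.
Rule 2: revenue $875,000 ≥ $250,000; employees 81 > 59 → Standard Certificate required.
Rule 3: occupies leased commercial space; employees 81 ≥ 75; dispenses prescription medication → Commercial Tenant Certificate required.
Rule 4: revenue $875,000 < $1,525,000; dispenses prescription medication → High-Revenue License not required.
Rule 5: occupies leased commercial space → Commercial Tenant Permit required.
Rule 6: dispenses prescription medication; occupies leased commercial space → Trade Permit required.
Rule 7: occupies leased commercial space; provides lodging to guests → exempt from Standard Certificate.
Rule 8: provides lodging to guests; occupies leased commercial space (not: is a mobile business with no fixed premises) → Compliance Authorization not required.
Rule 9: employees 81 ≤ 98; revenue $875,000 ≥ $675,000 → Operating Certificate not required.
Rule 10: revenue $875,000 ≥ $825,000 → Trade Permit exemption does not apply.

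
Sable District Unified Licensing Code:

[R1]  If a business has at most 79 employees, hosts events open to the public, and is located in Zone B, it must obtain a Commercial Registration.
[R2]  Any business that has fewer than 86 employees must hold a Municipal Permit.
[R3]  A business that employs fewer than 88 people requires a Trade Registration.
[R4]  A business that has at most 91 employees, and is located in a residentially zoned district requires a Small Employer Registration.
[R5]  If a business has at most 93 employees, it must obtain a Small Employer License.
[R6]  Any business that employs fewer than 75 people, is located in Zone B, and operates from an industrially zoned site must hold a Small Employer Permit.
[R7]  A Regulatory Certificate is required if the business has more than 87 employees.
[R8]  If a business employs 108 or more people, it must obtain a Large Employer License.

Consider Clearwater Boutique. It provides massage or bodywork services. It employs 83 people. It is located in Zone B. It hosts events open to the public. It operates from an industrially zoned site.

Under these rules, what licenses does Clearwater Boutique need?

[R1] employees 83 > 79; hosts events open to the public; is located in Zone B → Commercial Registration not required.
[R2] employees 83 < 86 → Municipal Permit required.
[R3] employees 83 < 88 → Trade Registration required.
[R4] employees 83 ≤ 91; is located in Zone B (not: is located in a residentially zoned district) → Small Employer Registration not required.
[R5] employees 83 ≤ 93 → Small Employer License required.
[R6] employees 83 ≥ 75; is located in Zone B; operates from an industrially zoned site → Small Employer Permit not required.
[R7] employees 83 ≤ 87 → Regulatory Certificate not required.
[R8] employees 83 < 108 → Large Employer License not required.

Municipal Permit, Small Employer License, Trade Registration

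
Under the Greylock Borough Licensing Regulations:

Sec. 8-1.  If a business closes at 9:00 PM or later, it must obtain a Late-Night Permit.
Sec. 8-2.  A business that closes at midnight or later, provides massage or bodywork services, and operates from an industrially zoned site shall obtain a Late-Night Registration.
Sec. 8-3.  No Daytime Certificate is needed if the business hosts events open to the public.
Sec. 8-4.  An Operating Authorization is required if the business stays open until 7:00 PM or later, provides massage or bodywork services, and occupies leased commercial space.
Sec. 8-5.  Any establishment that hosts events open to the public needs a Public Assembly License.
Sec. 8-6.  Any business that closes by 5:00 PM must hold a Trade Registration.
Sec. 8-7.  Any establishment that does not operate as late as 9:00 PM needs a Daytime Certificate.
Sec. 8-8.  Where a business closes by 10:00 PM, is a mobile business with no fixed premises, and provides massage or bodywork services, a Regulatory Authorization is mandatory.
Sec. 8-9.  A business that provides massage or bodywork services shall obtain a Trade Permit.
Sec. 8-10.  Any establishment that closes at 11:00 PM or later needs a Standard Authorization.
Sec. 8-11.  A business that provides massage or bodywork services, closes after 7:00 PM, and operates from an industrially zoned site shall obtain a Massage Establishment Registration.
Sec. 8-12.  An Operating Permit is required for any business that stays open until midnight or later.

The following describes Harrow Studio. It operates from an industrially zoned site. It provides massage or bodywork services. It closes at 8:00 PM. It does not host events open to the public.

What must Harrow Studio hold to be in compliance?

Daytime Certificate, Massage Establishment Registration, Trade Permit

Sec. 8-1. closes 8:00 PM, at/before 9:00 PM → Late-Night Permit not required.
Sec. 8-2. closes 8:00 PM, at/before midnight; provides massage or bodywork services; operates from an industrially zoned site → Late-Night Registration not required.
Sec. 8-3. does not host events open to the public → Daytime Certificate exemption does not apply.
Sec. 8-4. closes 8:00 PM, after 7:00 PM; provides massage or bodywork services; operates from an industrially zoned site (not: occupies leased commercial space) → Operating Authorization not required.
Sec. 8-5. does not host events open to the public → Public Assembly License not required.
Sec. 8-6. closes 8:00 PM, after 5:00 PM → Trade Registration not required.
Sec. 8-7. closes 8:00 PM, at/before 9:00 PM → Daytime Certificate required.
Sec. 8-8. closes 8:00 PM, at/before 10:00 PM; operates from an industrially zoned site (not: is a mobile business with no fixed premises); provides massage or bodywork services → Regulatory Authorization not required.
Sec. 8-9. provides massage or bodywork services → Trade Permit required.
Sec. 8-10. closes 8:00 PM, at/before 11:00 PM → Standard Authorization not required.
Sec. 8-11. provides massage or bodywork services; closes 8:00 PM, after 7:00 PM; operates from an industrially zoned site → Massage Establishment Registration required.
Sec. 8-12. closes 8:00 PM, at/before midnight → Operating Permit not required.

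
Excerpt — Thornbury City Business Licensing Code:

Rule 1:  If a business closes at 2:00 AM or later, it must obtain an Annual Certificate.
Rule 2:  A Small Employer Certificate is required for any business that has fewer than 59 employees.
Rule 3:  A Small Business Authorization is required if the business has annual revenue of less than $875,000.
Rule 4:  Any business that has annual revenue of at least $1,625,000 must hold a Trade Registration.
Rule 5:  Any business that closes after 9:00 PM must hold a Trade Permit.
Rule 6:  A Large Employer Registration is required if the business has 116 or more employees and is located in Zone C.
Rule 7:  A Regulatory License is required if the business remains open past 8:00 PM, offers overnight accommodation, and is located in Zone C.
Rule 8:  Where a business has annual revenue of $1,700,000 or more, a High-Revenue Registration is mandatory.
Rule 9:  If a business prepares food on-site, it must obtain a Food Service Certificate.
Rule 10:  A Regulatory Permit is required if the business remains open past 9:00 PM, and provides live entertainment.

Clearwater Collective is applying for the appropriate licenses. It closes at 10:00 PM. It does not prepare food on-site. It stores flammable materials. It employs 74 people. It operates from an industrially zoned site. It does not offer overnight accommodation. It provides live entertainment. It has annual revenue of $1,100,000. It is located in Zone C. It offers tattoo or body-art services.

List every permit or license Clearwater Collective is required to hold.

Regulatory Permit, Trade Permit

Rule 1: closes 10:00 PM, at/before 2:00 AM → Annual Certificate not required.
Rule 2: employees 74 ≥ 59 → Small Employer Certificate not required.
Rule 3: revenue $1,100,000 ≥ $875,000 → Small Business Authorization not required.
Rule 4: revenue $1,100,000 < $1,625,000 → Trade Registration not required.
Rule 5: closes 10:00 PM, after 9:00 PM → Trade Permit required.
Rule 6: employees 74 < 116; is located in Zone C → Large Employer Registration not required.
Rule 7: closes 10:00 PM, after 8:00 PM; does not offer overnight accommodation; is located in Zone C → Regulatory License not required.
Rule 8: revenue $1,100,000 < $1,700,000 → High-Revenue Registration not required.
Rule 9: does not prepare food on-site → Food Service Certificate not required.
Rule 10: closes 10:00 PM, after 9:00 PM; provides live entertainment → Regulatory Permit required.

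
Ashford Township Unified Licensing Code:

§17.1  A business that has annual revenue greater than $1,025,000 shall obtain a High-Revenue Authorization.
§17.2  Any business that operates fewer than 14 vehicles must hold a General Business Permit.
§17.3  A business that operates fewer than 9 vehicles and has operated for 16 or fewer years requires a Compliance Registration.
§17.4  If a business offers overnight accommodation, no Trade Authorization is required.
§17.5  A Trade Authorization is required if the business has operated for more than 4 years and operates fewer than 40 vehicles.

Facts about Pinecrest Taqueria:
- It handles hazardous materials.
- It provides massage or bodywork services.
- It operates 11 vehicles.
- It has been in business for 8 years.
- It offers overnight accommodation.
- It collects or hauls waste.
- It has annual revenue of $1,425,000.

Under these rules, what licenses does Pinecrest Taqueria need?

General Business Permit, High-Revenue Authorization

§17.1 revenue $1,425,000 > $1,025,000 → High-Revenue Authorization required.
§17.2 vehicles 11 < 14 → General Business Permit required.
§17.3 vehicles 11 ≥ 9; years in business 8 ≤ 16 → Compliance Registration not required.
§17.4 offers overnight accommodation → exempt from Trade Authorization.
§17.5 years in business 8 > 4; vehicles 11 < 40 → Trade Authorization required.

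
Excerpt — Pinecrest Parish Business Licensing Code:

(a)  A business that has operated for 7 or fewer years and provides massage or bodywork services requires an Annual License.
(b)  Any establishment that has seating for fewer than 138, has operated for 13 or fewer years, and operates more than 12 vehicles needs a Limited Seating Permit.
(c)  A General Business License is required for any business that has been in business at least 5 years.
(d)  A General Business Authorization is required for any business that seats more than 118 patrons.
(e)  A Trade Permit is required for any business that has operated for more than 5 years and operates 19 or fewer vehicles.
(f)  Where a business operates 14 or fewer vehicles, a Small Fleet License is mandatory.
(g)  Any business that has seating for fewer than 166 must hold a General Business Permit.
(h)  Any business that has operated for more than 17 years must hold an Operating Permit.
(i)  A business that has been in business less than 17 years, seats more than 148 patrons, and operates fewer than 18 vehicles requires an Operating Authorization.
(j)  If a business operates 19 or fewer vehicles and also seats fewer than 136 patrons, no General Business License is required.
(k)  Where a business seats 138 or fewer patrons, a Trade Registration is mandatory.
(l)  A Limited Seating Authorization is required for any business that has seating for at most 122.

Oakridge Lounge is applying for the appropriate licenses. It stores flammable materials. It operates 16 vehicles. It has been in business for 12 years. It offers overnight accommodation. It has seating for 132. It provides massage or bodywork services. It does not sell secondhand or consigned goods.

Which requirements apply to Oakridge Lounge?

General Business Authorization, General Business Permit, Limited Seating Permit, Trade Permit, Trade Registration

(a) years in business 12 > 7; provides massage or bodywork services → Annual License not required.
(b) seating 132 < 138; years in business 12 ≤ 13; vehicles 16 > 12 → Limited Seating Permit required.
(c) years in business 12 ≥ 5 → General Business License required.
(d) seating 132 > 118 → General Business Authorization required.
(e) years in business 12 > 5; vehicles 16 ≤ 19 → Trade Permit required.
(f) vehicles 16 > 14 → Small Fleet License not required.
(g) seating 132 < 166 → General Business Permit required.
(h) years in business 12 ≤ 17 → Operating Permit not required.
(i) years in business 12 < 17; seating 132 ≤ 148; vehicles 16 < 18 → Operating Authorization not required.
(j) vehicles 16 ≤ 19; seating 132 < 136 → exempt from General Business License.
(k) seating 132 ≤ 138 → Trade Registration required.
(l) seating 132 > 122 → Limited Seating Authorization not required.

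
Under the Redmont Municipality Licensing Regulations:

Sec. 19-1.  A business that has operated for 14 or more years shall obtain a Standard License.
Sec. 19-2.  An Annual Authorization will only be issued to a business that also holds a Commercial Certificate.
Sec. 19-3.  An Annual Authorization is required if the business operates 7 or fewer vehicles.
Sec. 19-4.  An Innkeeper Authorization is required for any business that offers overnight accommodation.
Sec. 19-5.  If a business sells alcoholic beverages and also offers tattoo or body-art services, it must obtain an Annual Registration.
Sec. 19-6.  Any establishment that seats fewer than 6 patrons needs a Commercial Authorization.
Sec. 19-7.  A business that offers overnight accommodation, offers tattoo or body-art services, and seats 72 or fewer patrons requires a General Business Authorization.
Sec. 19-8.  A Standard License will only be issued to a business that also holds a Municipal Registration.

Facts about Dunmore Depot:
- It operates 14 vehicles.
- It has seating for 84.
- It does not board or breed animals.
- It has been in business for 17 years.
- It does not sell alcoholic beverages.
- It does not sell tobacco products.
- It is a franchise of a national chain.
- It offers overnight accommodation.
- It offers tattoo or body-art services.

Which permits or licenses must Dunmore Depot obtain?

Innkeeper Authorization, Municipal Registration, Standard License

Sec. 19-1. years in business 17 ≥ 14 → Standard License required.
Sec. 19-2. Annual Authorization is not required → no effect.
Sec. 19-3. vehicles 14 > 7 → Annual Authorization not required.
Sec. 19-4. offers overnight accommodation → Innkeeper Authorization required.
Sec. 19-5. does not sell alcoholic beverages; offers tattoo or body-art services → Annual Registration not required.
Sec. 19-6. seating 84 ≥ 6 → Commercial Authorization not required.
Sec. 19-7. offers overnight accommodation; offers tattoo or body-art services; seating 84 > 72 → General Business Authorization not required.
Sec. 19-8. Standard License is required → Municipal Registration also required.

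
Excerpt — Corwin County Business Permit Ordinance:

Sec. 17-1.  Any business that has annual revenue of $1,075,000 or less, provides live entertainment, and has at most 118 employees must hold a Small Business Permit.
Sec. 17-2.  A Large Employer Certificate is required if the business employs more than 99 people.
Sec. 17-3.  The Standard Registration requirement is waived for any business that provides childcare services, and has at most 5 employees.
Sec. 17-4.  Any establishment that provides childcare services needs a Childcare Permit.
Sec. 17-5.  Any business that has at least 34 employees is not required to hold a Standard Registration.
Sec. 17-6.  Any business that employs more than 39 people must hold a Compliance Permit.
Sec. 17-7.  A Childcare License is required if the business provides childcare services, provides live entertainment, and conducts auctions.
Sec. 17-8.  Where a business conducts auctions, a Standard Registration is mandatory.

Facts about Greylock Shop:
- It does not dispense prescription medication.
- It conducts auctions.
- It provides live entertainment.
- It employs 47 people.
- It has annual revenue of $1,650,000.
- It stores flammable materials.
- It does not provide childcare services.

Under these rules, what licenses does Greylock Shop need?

Sec. 17-1. revenue $1,650,000 > $1,075,000; provides live entertainment; employees 47 ≤ 118 → Small Business Permit not required.
Sec. 17-2. employees 47 ≤ 99 → Large Employer Certificate not required.
Sec. 17-3. does not provide childcare services; employees 47 > 5 → Standard Registration exemption does not apply.
Sec. 17-4. does not provide childcare services → Childcare Permit not required.
Sec. 17-5. employees 47 ≥ 34 → exempt from Standard Registration.
Sec. 17-6. employees 47 > 39 → Compliance Permit required.
Sec. 17-7. does not provide childcare services; provides live entertainment; conducts auctions → Childcare License not required.
Sec. 17-8. conducts auctions → Standard Registration required.

Compliance Permit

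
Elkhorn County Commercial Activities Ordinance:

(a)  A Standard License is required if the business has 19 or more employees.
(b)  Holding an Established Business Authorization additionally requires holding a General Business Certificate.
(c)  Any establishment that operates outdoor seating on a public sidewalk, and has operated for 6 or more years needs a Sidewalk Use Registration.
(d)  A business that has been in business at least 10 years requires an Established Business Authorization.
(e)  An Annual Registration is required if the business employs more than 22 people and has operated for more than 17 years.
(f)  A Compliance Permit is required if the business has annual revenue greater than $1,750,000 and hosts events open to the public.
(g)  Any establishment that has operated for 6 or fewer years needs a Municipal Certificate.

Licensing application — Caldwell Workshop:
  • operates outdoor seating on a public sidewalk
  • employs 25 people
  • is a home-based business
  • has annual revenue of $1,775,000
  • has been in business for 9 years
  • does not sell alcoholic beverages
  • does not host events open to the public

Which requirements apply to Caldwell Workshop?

(a) employees 25 ≥ 19 → Standard License required.
(b) Established Business Authorization is not required → no effect.
(c) operates outdoor seating on a public sidewalk; years in business 9 ≥ 6 → Sidewalk Use Registration required.
(d) years in business 9 < 10 → Established Business Authorization not required.
(e) employees 25 > 22; years in business 9 ≤ 17 → Annual Registration not required.
(f) revenue $1,775,000 > $1,750,000; does not host events open to the public → Compliance Permit not required.
(g) years in business 9 > 6 → Municipal Certificate not required.

Sidewalk Use Registration, Standard License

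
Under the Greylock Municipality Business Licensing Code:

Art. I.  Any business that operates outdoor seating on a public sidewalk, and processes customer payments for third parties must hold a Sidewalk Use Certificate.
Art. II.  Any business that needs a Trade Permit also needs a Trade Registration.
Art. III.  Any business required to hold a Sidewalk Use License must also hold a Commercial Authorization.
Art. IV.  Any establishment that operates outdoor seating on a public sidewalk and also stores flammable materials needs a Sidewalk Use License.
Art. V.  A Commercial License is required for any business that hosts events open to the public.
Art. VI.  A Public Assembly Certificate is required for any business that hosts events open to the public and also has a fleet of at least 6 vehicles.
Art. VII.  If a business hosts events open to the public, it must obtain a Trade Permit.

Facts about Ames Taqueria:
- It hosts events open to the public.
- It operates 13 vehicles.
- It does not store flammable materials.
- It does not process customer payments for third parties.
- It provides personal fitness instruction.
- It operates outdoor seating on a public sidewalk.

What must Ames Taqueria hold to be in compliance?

Commercial License, Public Assembly Certificate, Trade Permit, Trade Registration

Art. I. operates outdoor seating on a public sidewalk; does not process customer payments for third parties → Sidewalk Use Certificate not required.
Art. II. Trade Permit is required → Trade Registration also required.
Art. III. Sidewalk Use License is not required → no effect.
Art. IV. operates outdoor seating on a public sidewalk; does not store flammable materials → Sidewalk Use License not required.
Art. V. hosts events open to the public → Commercial License required.
Art. VI. hosts events open to the public; vehicles 13 ≥ 6 → Public Assembly Certificate required.
Art. VII. hosts events open to the public → Trade Permit required.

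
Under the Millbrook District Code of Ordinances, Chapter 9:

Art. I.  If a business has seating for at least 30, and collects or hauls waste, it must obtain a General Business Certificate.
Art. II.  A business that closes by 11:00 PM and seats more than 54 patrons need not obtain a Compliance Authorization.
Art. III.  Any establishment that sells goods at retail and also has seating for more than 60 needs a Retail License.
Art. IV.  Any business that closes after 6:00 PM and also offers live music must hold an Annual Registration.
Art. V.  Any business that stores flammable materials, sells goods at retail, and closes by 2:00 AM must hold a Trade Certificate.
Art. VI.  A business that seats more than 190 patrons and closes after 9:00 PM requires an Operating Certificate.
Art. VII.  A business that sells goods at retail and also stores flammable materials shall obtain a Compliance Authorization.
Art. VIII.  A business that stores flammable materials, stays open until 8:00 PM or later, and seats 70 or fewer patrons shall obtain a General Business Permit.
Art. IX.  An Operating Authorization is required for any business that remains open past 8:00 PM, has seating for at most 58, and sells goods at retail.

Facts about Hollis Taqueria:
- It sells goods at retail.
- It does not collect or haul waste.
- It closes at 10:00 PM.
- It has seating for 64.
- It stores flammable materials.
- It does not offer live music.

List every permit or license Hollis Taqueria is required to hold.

Art. I. seating 64 ≥ 30; does not collect or haul waste → General Business Certificate not required.
Art. II. closes 10:00 PM, at/before 11:00 PM; seating 64 > 54 → exempt from Compliance Authorization.
Art. III. sells goods at retail; seating 64 > 60 → Retail License required.
Art. IV. closes 10:00 PM, after 6:00 PM; does not offer live music → Annual Registration not required.
Art. V. stores flammable materials; sells goods at retail; closes 10:00 PM, at/before 2:00 AM → Trade Certificate required.
Art. VI. seating 64 ≤ 190; closes 10:00 PM, after 9:00 PM → Operating Certificate not required.
Art. VII. sells goods at retail; stores flammable materials → Compliance Authorization required.
Art. VIII. stores flammable materials; closes 10:00 PM, after 8:00 PM; seating 64 ≤ 70 → General Business Permit required.
Art. IX. closes 10:00 PM, after 8:00 PM; seating 64 > 58; sells goods at retail → Operating Authorization not required.

General Business Permit, Retail License, Trade Certificate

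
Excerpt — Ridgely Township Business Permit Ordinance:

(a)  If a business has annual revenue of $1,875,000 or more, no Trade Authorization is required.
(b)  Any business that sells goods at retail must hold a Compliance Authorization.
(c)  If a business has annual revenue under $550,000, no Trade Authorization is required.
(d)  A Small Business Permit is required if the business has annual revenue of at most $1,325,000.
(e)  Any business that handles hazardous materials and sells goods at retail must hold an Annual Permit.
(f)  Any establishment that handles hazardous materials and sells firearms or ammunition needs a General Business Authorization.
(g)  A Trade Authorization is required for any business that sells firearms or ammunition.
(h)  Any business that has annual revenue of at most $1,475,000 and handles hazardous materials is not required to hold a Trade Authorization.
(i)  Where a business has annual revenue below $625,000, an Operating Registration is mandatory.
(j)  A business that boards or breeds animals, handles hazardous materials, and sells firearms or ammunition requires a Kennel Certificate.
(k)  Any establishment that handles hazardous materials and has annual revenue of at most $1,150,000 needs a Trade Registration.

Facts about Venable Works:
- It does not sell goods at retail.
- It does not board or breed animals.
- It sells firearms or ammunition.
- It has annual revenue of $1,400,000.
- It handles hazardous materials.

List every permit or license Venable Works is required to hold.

General Business Authorization

(a) revenue $1,400,000 < $1,875,000 → Trade Authorization exemption does not apply.
(b) does not sell goods at retail → Compliance Authorization not required.
(c) revenue $1,400,000 ≥ $550,000 → Trade Authorization exemption does not apply.
(d) revenue $1,400,000 > $1,325,000 → Small Business Permit not required.
(e) handles hazardous materials; does not sell goods at retail → Annual Permit not required.
(f) handles hazardous materials; sells firearms or ammunition → General Business Authorization required.
(g) sells firearms or ammunition → Trade Authorization required.
(h) revenue $1,400,000 ≤ $1,475,000; handles hazardous materials → exempt from Trade Authorization.
(i) revenue $1,400,000 ≥ $625,000 → Operating Registration not required.
(j) does not board or breed animals; handles hazardous materials; sells firearms or ammunition → Kennel Certificate not required.
(k) handles hazardous materials; revenue $1,400,000 > $1,150,000 → Trade Registration not required.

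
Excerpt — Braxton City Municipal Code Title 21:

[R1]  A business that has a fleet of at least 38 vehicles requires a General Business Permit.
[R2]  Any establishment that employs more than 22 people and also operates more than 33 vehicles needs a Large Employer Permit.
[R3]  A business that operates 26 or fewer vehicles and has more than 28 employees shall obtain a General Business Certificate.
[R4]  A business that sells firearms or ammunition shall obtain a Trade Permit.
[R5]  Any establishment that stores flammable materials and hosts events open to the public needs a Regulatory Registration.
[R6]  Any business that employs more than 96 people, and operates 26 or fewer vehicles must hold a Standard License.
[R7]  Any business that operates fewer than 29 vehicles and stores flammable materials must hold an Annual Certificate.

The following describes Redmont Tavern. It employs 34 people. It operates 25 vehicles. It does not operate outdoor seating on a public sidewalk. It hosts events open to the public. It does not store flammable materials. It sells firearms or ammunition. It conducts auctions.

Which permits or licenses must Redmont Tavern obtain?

General Business Certificate, Trade Permit

[R1] vehicles 25 < 38 → General Business Permit not required.
[R2] employees 34 > 22; vehicles 25 ≤ 33 → Large Employer Permit not required.
[R3] vehicles 25 ≤ 26; employees 34 > 28 → General Business Certificate required.
[R4] sells firearms or ammunition → Trade Permit required.
[R5] does not store flammable materials; hosts events open to the public → Regulatory Registration not required.
[R6] employees 34 ≤ 96; vehicles 25 ≤ 26 → Standard License not required.
[R7] vehicles 25 < 29; does not store flammable materials → Annual Certificate not required.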